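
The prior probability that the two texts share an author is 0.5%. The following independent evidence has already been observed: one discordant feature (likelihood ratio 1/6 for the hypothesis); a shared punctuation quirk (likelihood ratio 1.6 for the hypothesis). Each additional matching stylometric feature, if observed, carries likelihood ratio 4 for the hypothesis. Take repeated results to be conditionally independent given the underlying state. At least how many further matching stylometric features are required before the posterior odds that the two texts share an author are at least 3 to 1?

Prior odds = 0.005/0.995 = 1/199.
Combined Bayes factor of the evidence already in hand = (1/6) × 1.6 = 4/15.
Odds after that evidence = (1/199) × 4/15 = 4/2985.
Target odds = 3.
Need 4ⁿ ≥ 3 ÷ (4/2985) = 2238.75.
4⁵ = 1024 falls short of 2238.75 but 4⁶ = 4096 reaches it, so n = 6.

6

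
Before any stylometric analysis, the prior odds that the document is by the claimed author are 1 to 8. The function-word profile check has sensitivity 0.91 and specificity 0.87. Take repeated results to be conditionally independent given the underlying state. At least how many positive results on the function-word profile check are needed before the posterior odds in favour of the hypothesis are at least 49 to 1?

4

Prior odds = 0.125.
False-positive rate = 1 − 0.87 = 0.13; likelihood ratio of a positive = 0.91/0.13 = 7.
Target odds = 49.
Need 0.125 × 7ⁿ ≥ 49, i.e. 7ⁿ ≥ 392.
7³ = 343 falls short of 392 but 7⁴ = 2401 reaches it, so n = 4.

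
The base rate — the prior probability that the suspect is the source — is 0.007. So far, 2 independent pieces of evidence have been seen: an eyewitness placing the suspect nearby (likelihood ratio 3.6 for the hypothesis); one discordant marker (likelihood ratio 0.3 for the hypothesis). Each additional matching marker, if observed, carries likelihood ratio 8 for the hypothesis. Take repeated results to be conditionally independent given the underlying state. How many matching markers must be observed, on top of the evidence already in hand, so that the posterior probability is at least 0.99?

5

Prior odds = 0.007/0.993 = 7/993.
Combined Bayes factor of the evidence already in hand = 3.6 × 0.3 = 1.08.
Odds after that evidence = (7/993) × 1.08 = 63/8275.
Target odds = 0.99/0.01 = 99.
Need 8ⁿ ≥ 99 ÷ (63/8275) = 91025/7.
8⁴ = 4096 falls short of 91025/7 but 8⁵ = 32768 reaches it, so n = 5.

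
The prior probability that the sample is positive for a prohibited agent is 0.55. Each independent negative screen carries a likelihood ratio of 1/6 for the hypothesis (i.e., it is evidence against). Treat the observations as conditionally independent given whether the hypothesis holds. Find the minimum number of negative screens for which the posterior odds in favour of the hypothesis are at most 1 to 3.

1

Prior odds = 0.55/0.45 = 11/9.
Likelihood ratio per negative screen = 1/6.
Target odds = 1/3.
Need (11/9) × (1/6)ⁿ ≤ 1/3, i.e. (1/6)ⁿ ≤ 3/11.
(1/6)¹ = 1/6, which is already at or below the required 3/11; so n = 1.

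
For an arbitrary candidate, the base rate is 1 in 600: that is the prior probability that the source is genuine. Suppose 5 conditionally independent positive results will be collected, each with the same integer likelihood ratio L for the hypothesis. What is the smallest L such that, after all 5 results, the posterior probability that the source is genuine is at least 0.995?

Prior odds = (1/600)/(599/600) = 1/599.
Target odds = 0.995/0.005 = 199.
Need L⁵ ≥ 199 ÷ (1/599) = 119201.
10⁵ = 100000 < 119201 ≤ 161051 = 11⁵, so L = 11.

11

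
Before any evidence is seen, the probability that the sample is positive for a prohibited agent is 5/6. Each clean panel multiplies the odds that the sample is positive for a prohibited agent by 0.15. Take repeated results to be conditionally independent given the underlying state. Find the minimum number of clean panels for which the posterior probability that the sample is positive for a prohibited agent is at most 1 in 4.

2

Prior odds = (5/6)/(1/6) = 5.
Likelihood ratio per clean panel = 0.15.
Target posterior odds = 0.25/0.75 = 1/3.
Require 0.15ⁿ ≤ 1/3 ÷ 5 = 1/15.
0.15¹ = 0.15 is still above 1/15 but 0.15² = 0.0225 is at or below it, so n = 2.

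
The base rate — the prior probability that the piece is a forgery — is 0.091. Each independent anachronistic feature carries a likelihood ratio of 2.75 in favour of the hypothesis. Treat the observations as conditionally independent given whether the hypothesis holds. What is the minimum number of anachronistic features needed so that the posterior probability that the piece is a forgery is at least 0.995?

8

Prior odds = 0.091/0.909 = 91/909.
Likelihood ratio per anachronistic feature = 2.75.
Target odds: 0.995 ÷ 0.005 = 199.
Need (91/909) × 2.75ⁿ ≥ 199, i.e. 2.75ⁿ ≥ 180891/91.
2.75⁷ = 19487171/16384 falls short of 180891/91 but 2.75⁸ = 214358881/65536 reaches it, so n = 8.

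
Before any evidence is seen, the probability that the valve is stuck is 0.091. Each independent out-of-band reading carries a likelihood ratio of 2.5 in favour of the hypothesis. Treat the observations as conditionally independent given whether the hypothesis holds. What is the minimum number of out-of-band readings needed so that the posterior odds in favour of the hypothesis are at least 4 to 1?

Prior odds = 0.091/0.909 = 91/909.
Likelihood ratio per out-of-band reading = 2.5.
Target odds = 4.
Require 2.5ⁿ ≥ 4 ÷ (91/909) = 3636/91.
2.5⁴ = 39.0625 falls short of 3636/91 but 2.5⁵ = 97.65625 reaches it, so n = 5.

5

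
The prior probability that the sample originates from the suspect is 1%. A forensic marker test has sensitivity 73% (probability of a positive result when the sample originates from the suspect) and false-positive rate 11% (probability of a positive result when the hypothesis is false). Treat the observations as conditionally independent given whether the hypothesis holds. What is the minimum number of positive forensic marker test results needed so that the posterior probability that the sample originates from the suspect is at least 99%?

5

Prior odds: 0.01 ÷ 0.99 = 1/99.
Likelihood ratio of a positive result = 0.73/0.11 = 73/11.
Target odds: 0.99 ÷ 0.01 = 99.
Require (73/11)ⁿ ≥ 99 ÷ (1/99) = 9801.
(73/11)⁴ = 28398241/14641 falls short of 9801 but (73/11)⁵ ≈12872.1 reaches it, so n = 5.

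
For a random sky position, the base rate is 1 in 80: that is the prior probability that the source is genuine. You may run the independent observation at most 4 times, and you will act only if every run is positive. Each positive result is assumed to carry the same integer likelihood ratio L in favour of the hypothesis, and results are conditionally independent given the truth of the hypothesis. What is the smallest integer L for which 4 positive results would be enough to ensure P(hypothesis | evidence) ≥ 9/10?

Prior odds = 0.0125/0.9875 = 1/79.
Target odds = 0.9/0.1 = 9.
Need L⁴ ≥ 9 ÷ (1/79) = 711.
5⁴ = 625 < 711 ≤ 1296 = 6⁴, so L = 6.

6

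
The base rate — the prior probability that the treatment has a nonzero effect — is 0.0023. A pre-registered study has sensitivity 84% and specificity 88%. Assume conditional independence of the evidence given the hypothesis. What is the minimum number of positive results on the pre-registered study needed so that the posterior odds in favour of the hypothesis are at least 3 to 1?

Prior odds: 0.0023 ÷ 0.9977 = 23/9977.
False-positive rate = 1 − 0.88 = 0.12; likelihood ratio of a positive = 0.84/0.12 = 7.
Target odds = 3.
Require 7ⁿ ≥ 3 ÷ (23/9977) = 29931/23.
7³ = 343 falls short of 29931/23 but 7⁴ = 2401 reaches it, so n = 4.

4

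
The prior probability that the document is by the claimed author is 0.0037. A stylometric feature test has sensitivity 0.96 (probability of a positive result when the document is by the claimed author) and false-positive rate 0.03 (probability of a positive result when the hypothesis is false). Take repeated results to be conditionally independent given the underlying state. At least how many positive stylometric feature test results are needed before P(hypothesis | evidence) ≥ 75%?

Prior odds = 0.0037/0.9963 = 37/9963.
Likelihood ratio of a positive result = 0.96/0.03 = 32.
Target posterior odds = 0.75/0.25 = 3.
Require 32ⁿ ≥ 3 ÷ (37/9963) = 29889/37.
32¹ = 32 falls short of 29889/37 but 32² = 1024 reaches it, so n = 2.

2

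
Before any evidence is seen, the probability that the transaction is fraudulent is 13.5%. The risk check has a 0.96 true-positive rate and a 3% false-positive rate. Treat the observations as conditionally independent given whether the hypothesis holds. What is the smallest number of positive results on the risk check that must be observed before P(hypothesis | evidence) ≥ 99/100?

2

Prior odds = 0.135/0.865 = 27/173.
Likelihood ratio of a positive result = 0.96/0.03 = 32.
Target odds: 0.99 ÷ 0.01 = 99.
Require 32ⁿ ≥ 99 ÷ (27/173) = 1903/3.
32¹ = 32 falls short of 1903/3 but 32² = 1024 reaches it, so n = 2.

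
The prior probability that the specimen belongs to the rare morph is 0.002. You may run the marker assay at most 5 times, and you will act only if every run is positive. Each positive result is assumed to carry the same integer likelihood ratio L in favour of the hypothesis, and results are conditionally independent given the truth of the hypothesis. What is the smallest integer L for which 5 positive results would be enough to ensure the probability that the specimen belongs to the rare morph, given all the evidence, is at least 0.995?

10

Prior odds = 0.002/0.998 = 1/499.
Target odds = 0.995/0.005 = 199.
Need L⁵ ≥ 199 ÷ (1/499) = 99301.
9⁵ = 59049 < 99301 ≤ 100000 = 10⁵, so L = 10.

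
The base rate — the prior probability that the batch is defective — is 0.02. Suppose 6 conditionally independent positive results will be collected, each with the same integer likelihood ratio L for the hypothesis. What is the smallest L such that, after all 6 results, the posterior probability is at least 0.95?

4

Prior odds = 0.02/0.98 = 1/49.
Target odds = 0.95/0.05 = 19.
Need L⁶ ≥ 19 ÷ (1/49) = 931.
3⁶ = 729 < 931 ≤ 4096 = 4⁶, so L = 4.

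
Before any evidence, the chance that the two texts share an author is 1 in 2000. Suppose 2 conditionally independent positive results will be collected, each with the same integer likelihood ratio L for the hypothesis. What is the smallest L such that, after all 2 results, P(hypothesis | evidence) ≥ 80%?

90

Prior odds = 0.0005/0.9995 = 1/1999.
Target odds = 0.8/0.2 = 4.
Need L² ≥ 4 ÷ (1/1999) = 7996.
89² = 7921 < 7996 ≤ 8100 = 90², so L = 90.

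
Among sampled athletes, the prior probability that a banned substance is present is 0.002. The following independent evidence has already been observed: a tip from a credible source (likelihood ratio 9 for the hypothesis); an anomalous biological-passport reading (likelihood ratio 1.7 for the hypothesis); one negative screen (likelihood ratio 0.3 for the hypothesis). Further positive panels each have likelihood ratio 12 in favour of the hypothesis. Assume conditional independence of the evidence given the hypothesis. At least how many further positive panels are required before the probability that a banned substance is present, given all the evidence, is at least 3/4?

3

Prior odds = 0.002/0.998 = 1/499.
Combined Bayes factor of the evidence already in hand = 9 × 1.7 × 0.3 = 4.59.
Odds after that evidence = (1/499) × 4.59 = 459/49900.
Target odds = 0.75/0.25 = 3.
Need 12ⁿ ≥ 3 ÷ (459/49900) = 49900/153.
12² = 144 falls short of 49900/153 but 12³ = 1728 reaches it, so n = 3.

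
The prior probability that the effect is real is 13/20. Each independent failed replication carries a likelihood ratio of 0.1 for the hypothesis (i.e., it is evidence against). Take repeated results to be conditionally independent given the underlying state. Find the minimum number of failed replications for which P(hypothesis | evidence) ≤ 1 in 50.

Prior odds = 0.65/0.35 = 13/7.
Likelihood ratio per failed replication = 0.1.
Target odds: 0.02 ÷ 0.98 = 1/49.
Require 0.1ⁿ ≤ 1/49 ÷ (13/7) = 1/91.
0.1¹ = 0.1 is still above 1/91 but 0.1² = 0.01 is at or below it, so n = 2.

2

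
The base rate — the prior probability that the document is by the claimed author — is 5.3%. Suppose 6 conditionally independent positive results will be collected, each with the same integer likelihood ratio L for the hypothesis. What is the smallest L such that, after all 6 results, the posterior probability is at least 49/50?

4

Prior odds = 0.053/0.947 = 53/947.
Target odds = 0.98/0.02 = 49.
Need L⁶ ≥ 49 ÷ (53/947) = 46403/53.
3⁶ = 729 < 46403/53 ≤ 4096 = 4⁶, so L = 4.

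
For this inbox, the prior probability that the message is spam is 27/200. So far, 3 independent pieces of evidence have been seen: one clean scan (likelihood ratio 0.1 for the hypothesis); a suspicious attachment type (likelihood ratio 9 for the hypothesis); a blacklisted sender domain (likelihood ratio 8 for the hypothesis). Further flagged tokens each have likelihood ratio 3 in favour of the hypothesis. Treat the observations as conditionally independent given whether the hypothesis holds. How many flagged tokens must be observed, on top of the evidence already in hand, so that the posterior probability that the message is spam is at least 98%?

Prior odds = 0.135/0.865 = 27/173.
Combined Bayes factor of the evidence already in hand = 0.1 × 9 × 8 = 7.2.
Odds after that evidence = (27/173) × 7.2 = 972/865.
Target odds = 0.98/0.02 = 49.
Need 3ⁿ ≥ 49 ÷ (972/865) = 42385/972.
3³ = 27 falls short of 42385/972 but 3⁴ = 81 reaches it, so n = 4.

4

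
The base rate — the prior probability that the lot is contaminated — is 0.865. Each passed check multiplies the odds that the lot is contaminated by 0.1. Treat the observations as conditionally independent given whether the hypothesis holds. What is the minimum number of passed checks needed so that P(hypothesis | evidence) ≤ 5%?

Prior odds = 0.865/0.135 = 173/27.
Likelihood ratio per passed check = 0.1.
Target posterior odds = 0.05/0.95 = 1/19.
Require 0.1ⁿ ≤ 1/19 ÷ (173/27) = 27/3287.
0.1² = 0.01 is still above 27/3287 but 0.1³ = 0.001 is at or below it, so n = 3.

3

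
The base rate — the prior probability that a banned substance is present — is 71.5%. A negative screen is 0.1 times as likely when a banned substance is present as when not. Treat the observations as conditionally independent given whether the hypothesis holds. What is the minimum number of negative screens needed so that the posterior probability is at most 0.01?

3

Prior odds: 0.715 ÷ 0.285 = 143/57.
Likelihood ratio per negative screen = 0.1.
Target posterior odds = 0.01/0.99 = 1/99.
Need (143/57) × 0.1ⁿ ≤ 1/99, i.e. 0.1ⁿ ≤ 19/4719.
0.1² = 0.01 is still above 19/4719 but 0.1³ = 0.001 is at or below it, so n = 3.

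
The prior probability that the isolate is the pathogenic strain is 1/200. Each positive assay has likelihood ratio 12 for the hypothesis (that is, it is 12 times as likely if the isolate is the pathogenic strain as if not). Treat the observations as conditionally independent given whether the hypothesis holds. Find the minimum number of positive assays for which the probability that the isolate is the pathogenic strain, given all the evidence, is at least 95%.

4

Prior odds: 0.005 ÷ 0.995 = 1/199.
Likelihood ratio per positive assay = 12.
Target odds: 0.95 ÷ 0.05 = 19.
Need (1/199) × 12ⁿ ≥ 19, i.e. 12ⁿ ≥ 3781.
12³ = 1728 falls short of 3781 but 12⁴ = 20736 reaches it, so n = 4.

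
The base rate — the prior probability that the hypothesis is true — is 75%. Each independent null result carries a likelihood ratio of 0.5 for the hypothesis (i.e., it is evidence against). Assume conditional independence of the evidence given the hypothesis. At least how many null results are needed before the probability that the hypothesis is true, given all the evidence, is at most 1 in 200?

10

Prior odds = 0.75/0.25 = 3.
Likelihood ratio per null result = 0.5.
Target posterior odds = 0.005/0.995 = 1/199.
Need 3 × 0.5ⁿ ≤ 1/199, i.e. 0.5ⁿ ≤ 1/597.
0.5⁹ = 0.001953125 is still above 1/597 but 0.5¹⁰ = 1/1024 is at or below it, so n = 10.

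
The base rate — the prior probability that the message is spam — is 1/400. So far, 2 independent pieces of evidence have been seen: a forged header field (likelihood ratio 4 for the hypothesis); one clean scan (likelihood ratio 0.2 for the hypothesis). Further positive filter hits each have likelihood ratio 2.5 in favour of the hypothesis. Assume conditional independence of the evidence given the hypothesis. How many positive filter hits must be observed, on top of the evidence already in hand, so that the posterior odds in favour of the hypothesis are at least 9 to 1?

Prior odds = 0.0025/0.9975 = 1/399.
Combined Bayes factor of the evidence already in hand = 4 × 0.2 = 0.8.
Odds after that evidence = (1/399) × 0.8 = 4/1995.
Target odds = 9.
Need 2.5ⁿ ≥ 9 ÷ (4/1995) = 4488.75.
2.5⁹ = 1953125/512 falls short of 4488.75 but 2.5¹⁰ = 9765625/1024 reaches it, so n = 10.

10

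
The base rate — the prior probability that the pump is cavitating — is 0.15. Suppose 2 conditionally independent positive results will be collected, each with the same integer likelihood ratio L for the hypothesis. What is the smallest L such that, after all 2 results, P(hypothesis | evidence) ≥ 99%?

Prior odds = 0.15/0.85 = 3/17.
Target odds = 0.99/0.01 = 99.
Need L² ≥ 99 ÷ (3/17) = 561.
23² = 529 < 561 ≤ 576 = 24², so L = 24.

24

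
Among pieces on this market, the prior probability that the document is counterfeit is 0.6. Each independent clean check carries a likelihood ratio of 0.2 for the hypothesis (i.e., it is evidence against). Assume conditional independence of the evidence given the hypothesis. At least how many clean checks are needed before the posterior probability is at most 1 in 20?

Prior odds: 0.6 ÷ 0.4 = 1.5.
Likelihood ratio per clean check = 0.2.
Target odds: 0.05 ÷ 0.95 = 1/19.
Need 1.5 × 0.2ⁿ ≤ 1/19, i.e. 0.2ⁿ ≤ 2/57.
0.2² = 0.04 is still above 2/57 but 0.2³ = 0.008 is at or below it, so n = 3.

3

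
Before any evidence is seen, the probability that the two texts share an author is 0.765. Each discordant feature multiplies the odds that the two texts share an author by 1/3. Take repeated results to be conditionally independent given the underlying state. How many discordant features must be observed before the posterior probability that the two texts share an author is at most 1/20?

Prior odds = 0.765/0.235 = 153/47.
Likelihood ratio per discordant feature = 1/3.
Target odds: 0.05 ÷ 0.95 = 1/19.
Need (153/47) × (1/3)ⁿ ≤ 1/19, i.e. (1/3)ⁿ ≤ 47/2907.
(1/3)³ = 1/27 is still above 47/2907 but (1/3)⁴ = 1/81 is at or below it, so n = 4.

4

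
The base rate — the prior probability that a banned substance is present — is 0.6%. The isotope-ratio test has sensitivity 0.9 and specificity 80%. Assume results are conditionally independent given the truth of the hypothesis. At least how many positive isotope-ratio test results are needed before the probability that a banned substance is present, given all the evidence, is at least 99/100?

Prior odds = 0.006/0.994 = 3/497.
False-positive rate = 1 − 0.8 = 0.2; likelihood ratio of a positive = 0.9/0.2 = 4.5.
Target posterior odds = 0.99/0.01 = 99.
Require 4.5ⁿ ≥ 99 ÷ (3/497) = 16401.
4.5⁶ = 8303.765625 falls short of 16401 but 4.5⁷ = 4782969/128 reaches it, so n = 7.

7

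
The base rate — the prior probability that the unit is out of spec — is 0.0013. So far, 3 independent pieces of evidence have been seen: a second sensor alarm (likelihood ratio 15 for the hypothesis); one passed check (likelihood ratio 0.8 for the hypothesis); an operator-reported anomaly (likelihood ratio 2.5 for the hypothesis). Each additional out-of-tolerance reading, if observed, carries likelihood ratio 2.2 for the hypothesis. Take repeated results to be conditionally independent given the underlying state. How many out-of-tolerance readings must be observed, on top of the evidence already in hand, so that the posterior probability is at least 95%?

Prior odds = 0.0013/0.9987 = 13/9987.
Combined Bayes factor of the evidence already in hand = 15 × 0.8 × 2.5 = 30.
Odds after that evidence = (13/9987) × 30 = 130/3329.
Target odds = 0.95/0.05 = 19.
Need 2.2ⁿ ≥ 19 ÷ (130/3329) = 63251/130.
2.2⁷ = 19487171/78125 falls short of 63251/130 but 2.2⁸ = 214358881/390625 reaches it, so n = 8.

8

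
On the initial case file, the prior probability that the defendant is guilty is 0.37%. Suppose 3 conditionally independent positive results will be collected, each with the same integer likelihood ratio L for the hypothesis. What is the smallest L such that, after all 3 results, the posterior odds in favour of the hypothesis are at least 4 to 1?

11

Prior odds = 0.0037/0.9963 = 37/9963.
Target odds = 4.
Need L³ ≥ 4 ÷ (37/9963) = 39852/37.
10³ = 1000 < 39852/37 ≤ 1331 = 11³, so L = 11.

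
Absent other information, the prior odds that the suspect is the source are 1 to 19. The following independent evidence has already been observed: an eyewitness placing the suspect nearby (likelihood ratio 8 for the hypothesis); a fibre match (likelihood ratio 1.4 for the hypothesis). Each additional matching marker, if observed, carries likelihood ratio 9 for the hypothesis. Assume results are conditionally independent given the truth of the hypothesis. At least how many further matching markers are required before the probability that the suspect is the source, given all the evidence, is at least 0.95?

2

Prior odds = 1/19.
Combined Bayes factor of the evidence already in hand = 8 × 1.4 = 11.2.
Odds after that evidence = (1/19) × 11.2 = 56/95.
Target odds = 0.95/0.05 = 19.
Need 9ⁿ ≥ 19 ÷ (56/95) = 1805/56.
9¹ = 9 falls short of 1805/56 but 9² = 81 reaches it, so n = 2.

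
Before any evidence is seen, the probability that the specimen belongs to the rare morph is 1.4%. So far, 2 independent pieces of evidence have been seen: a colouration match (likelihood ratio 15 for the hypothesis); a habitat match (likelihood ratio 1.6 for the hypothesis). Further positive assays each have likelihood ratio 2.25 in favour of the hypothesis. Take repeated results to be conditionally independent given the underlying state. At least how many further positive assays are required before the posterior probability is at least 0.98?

Prior odds = 0.014/0.986 = 7/493.
Combined Bayes factor of the evidence already in hand = 15 × 1.6 = 24.
Odds after that evidence = (7/493) × 24 = 168/493.
Target odds = 0.98/0.02 = 49.
Need 2.25ⁿ ≥ 49 ÷ (168/493) = 3451/24.
2.25⁶ = 531441/4096 falls short of 3451/24 but 2.25⁷ = 4782969/16384 reaches it, so n = 7.

7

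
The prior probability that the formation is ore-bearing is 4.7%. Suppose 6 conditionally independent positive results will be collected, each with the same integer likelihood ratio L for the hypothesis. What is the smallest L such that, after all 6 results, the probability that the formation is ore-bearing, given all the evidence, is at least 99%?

4

Prior odds = 0.047/0.953 = 47/953.
Target odds = 0.99/0.01 = 99.
Need L⁶ ≥ 99 ÷ (47/953) = 94347/47.
3⁶ = 729 < 94347/47 ≤ 4096 = 4⁶, so L = 4.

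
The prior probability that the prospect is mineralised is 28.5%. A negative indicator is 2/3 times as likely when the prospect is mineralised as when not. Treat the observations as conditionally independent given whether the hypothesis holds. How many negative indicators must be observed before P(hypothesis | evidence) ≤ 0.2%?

Prior odds: 0.285 ÷ 0.715 = 57/143.
Likelihood ratio per negative indicator = 2/3.
Target posterior odds = 0.002/0.998 = 1/499.
Need (57/143) × (2/3)ⁿ ≤ 1/499, i.e. (2/3)ⁿ ≤ 143/28443.
(2/3)¹³ = 8192/1594323 is still above 143/28443 but (2/3)¹⁴ = 16384/4782969 is at or below it, so n = 14.

14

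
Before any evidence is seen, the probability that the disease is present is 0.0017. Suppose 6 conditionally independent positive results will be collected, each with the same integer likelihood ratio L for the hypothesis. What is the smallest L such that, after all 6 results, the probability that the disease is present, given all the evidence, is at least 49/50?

Prior odds = 0.0017/0.9983 = 17/9983.
Target odds = 0.98/0.02 = 49.
Need L⁶ ≥ 49 ÷ (17/9983) = 489167/17.
5⁶ = 15625 < 489167/17 ≤ 46656 = 6⁶, so L = 6.

6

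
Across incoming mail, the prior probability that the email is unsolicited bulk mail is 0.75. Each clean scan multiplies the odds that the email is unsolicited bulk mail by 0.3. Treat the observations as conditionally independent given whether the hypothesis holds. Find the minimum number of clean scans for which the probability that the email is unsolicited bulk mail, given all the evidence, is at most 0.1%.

7

Prior odds: 0.75 ÷ 0.25 = 3.
Likelihood ratio per clean scan = 0.3.
Target posterior odds = 0.001/0.999 = 1/999.
Need 3 × 0.3ⁿ ≤ 1/999, i.e. 0.3ⁿ ≤ 1/2997.
0.3⁶ = 729/1000000 is still above 1/2997 but 0.3⁷ = 2187/10000000 is at or below it, so n = 7.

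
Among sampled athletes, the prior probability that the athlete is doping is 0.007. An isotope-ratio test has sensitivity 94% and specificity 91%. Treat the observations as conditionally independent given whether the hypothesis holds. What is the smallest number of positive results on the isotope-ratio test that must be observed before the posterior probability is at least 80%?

3

Prior odds: 0.007 ÷ 0.993 = 7/993.
False-positive rate = 1 − 0.91 = 0.09; likelihood ratio of a positive = 0.94/0.09 = 94/9.
Target odds: 0.8 ÷ 0.2 = 4.
Require (94/9)ⁿ ≥ 4 ÷ (7/993) = 3972/7.
(94/9)² = 8836/81 falls short of 3972/7 but (94/9)³ = 830584/729 reaches it, so n = 3.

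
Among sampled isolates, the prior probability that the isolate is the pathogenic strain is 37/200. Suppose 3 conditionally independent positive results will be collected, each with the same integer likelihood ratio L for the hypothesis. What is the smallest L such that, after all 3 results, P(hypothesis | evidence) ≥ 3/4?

3

Prior odds = 0.185/0.815 = 37/163.
Target odds = 0.75/0.25 = 3.
Need L³ ≥ 3 ÷ (37/163) = 489/37.
2³ = 8 < 489/37 ≤ 27 = 3³, so L = 3.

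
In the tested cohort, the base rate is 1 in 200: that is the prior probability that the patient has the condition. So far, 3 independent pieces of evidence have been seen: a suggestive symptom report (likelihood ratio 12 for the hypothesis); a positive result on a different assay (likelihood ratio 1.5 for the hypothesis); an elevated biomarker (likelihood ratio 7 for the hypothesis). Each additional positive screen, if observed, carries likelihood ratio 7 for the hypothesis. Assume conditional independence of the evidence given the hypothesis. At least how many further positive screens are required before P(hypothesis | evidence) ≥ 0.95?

Prior odds = 0.005/0.995 = 1/199.
Combined Bayes factor of the evidence already in hand = 12 × 1.5 × 7 = 126.
Odds after that evidence = (1/199) × 126 = 126/199.
Target odds = 0.95/0.05 = 19.
Need 7ⁿ ≥ 19 ÷ (126/199) = 3781/126.
7¹ = 7 falls short of 3781/126 but 7² = 49 reaches it, so n = 2.

2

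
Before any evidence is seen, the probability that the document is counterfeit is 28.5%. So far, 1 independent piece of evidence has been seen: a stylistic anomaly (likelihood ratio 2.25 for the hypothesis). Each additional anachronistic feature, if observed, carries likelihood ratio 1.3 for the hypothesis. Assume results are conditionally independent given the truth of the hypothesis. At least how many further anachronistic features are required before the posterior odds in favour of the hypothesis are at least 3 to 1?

Prior odds = 0.285/0.715 = 57/143.
Bayes factor of the evidence already in hand = 2.25.
Odds after that evidence = (57/143) × 2.25 = 513/572.
Target odds = 3.
Need 1.3ⁿ ≥ 3 ÷ (513/572) = 572/171.
1.3⁴ = 2.8561 falls short of 572/171 but 1.3⁵ = 371293/100000 reaches it, so n = 5.

5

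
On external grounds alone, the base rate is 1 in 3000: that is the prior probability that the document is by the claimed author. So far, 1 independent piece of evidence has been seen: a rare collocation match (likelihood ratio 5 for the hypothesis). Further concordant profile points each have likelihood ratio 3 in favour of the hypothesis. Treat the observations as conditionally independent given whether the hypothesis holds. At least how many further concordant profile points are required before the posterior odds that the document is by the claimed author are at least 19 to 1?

9

Prior odds = (1/3000)/(2999/3000) = 1/2999.
Bayes factor of the evidence already in hand = 5.
Odds after that evidence = (1/2999) × 5 = 5/2999.
Target odds = 19.
Need 3ⁿ ≥ 19 ÷ (5/2999) = 11396.2.
3⁸ = 6561 falls short of 11396.2 but 3⁹ = 19683 reaches it, so n = 9.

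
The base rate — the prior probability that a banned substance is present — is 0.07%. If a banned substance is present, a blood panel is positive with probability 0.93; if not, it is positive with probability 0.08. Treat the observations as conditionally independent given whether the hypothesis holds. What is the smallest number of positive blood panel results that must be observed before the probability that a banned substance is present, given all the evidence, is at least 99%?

Prior odds = 0.0007/0.9993 = 7/9993.
Likelihood ratio of a positive = 0.93/0.08 = 11.625.
Target odds: 0.99 ÷ 0.01 = 99.
Require 11.625ⁿ ≥ 99 ÷ (7/9993) = 989307/7.
11.625⁴ = 74805201/4096 falls short of 989307/7 but 11.625⁵ ≈212307 reaches it, so n = 5.

5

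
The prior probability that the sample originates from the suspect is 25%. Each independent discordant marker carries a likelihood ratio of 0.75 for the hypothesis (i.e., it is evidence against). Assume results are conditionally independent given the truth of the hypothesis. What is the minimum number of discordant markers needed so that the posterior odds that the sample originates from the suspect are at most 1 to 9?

Prior odds = 0.25/0.75 = 1/3.
Likelihood ratio per discordant marker = 0.75.
Target odds = 1/9.
Need (1/3) × 0.75ⁿ ≤ 1/9, i.e. 0.75ⁿ ≤ 1/3.
0.75³ = 0.421875 is still above 1/3 but 0.75⁴ = 0.31640625 is at or below it, so n = 4.

4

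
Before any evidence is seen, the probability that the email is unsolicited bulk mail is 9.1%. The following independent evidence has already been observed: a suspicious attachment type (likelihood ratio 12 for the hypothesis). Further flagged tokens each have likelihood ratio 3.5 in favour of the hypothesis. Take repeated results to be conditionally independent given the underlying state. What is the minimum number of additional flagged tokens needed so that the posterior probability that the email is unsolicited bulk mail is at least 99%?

4

Prior odds = 0.091/0.909 = 91/909.
Bayes factor of the evidence already in hand = 12.
Odds after that evidence = (91/909) × 12 = 364/303.
Target odds = 0.99/0.01 = 99.
Need 3.5ⁿ ≥ 99 ÷ (364/303) = 29997/364.
3.5³ = 42.875 falls short of 29997/364 but 3.5⁴ = 150.0625 reaches it, so n = 4.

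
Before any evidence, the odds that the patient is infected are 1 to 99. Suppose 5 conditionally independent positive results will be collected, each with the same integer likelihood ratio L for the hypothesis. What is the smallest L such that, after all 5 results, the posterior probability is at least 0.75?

4

Prior odds = 1/99.
Target odds = 0.75/0.25 = 3.
Need L⁵ ≥ 3 ÷ (1/99) = 297.
3⁵ = 243 < 297 ≤ 1024 = 4⁵, so L = 4.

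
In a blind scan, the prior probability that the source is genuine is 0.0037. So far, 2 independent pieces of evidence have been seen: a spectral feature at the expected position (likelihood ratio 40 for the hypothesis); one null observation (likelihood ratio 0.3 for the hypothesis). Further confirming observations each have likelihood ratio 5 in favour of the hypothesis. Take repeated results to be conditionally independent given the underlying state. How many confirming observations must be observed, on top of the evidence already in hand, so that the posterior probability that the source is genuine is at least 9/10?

Prior odds = 0.0037/0.9963 = 37/9963.
Combined Bayes factor of the evidence already in hand = 40 × 0.3 = 12.
Odds after that evidence = (37/9963) × 12 = 148/3321.
Target odds = 0.9/0.1 = 9.
Need 5ⁿ ≥ 9 ÷ (148/3321) = 29889/148.
5³ = 125 falls short of 29889/148 but 5⁴ = 625 reaches it, so n = 4.

4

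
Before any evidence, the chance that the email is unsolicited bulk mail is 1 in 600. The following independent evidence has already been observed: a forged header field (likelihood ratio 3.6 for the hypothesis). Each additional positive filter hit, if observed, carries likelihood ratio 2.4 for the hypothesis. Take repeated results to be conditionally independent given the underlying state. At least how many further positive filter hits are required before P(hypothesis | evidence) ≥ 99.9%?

Prior odds = (1/600)/(599/600) = 1/599.
Bayes factor of the evidence already in hand = 3.6.
Odds after that evidence = (1/599) × 3.6 = 18/2995.
Target odds = 0.999/0.001 = 999.
Need 2.4ⁿ ≥ 999 ÷ (18/2995) = 166222.5.
2.4¹³ ≈87648.8 falls short of 166222.5 but 2.4¹⁴ ≈210357 reaches it, so n = 14.

14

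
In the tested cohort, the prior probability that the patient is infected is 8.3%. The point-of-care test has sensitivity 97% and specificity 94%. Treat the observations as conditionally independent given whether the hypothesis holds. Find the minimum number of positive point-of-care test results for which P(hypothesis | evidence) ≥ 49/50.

3

Prior odds: 0.083 ÷ 0.917 = 83/917.
False-positive rate = 1 − 0.94 = 0.06; likelihood ratio of a positive = 0.97/0.06 = 97/6.
Target posterior odds = 0.98/0.02 = 49.
Require (97/6)ⁿ ≥ 49 ÷ (83/917) = 44933/83.
(97/6)² = 9409/36 falls short of 44933/83 but (97/6)³ = 912673/216 reaches it, so n = 3.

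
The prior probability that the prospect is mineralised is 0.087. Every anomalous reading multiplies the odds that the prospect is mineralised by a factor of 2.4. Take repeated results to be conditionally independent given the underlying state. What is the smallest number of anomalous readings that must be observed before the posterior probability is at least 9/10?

6

Prior odds = 0.087/0.913 = 87/913.
Likelihood ratio per anomalous reading = 2.4.
Target odds: 0.9 ÷ 0.1 = 9.
Need (87/913) × 2.4ⁿ ≥ 9, i.e. 2.4ⁿ ≥ 2739/29.
2.4⁵ = 79.62624 falls short of 2739/29 but 2.4⁶ = 2985984/15625 reaches it, so n = 6.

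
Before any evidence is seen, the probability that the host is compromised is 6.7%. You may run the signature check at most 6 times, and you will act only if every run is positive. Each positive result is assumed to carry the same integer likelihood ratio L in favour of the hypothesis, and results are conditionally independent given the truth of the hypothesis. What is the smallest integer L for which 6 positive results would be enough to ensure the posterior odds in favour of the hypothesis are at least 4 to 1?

2

Prior odds = 0.067/0.933 = 67/933.
Target odds = 4.
Need L⁶ ≥ 4 ÷ (67/933) = 3732/67.
1⁶ = 1 < 3732/67 ≤ 64 = 2⁶, so L = 2.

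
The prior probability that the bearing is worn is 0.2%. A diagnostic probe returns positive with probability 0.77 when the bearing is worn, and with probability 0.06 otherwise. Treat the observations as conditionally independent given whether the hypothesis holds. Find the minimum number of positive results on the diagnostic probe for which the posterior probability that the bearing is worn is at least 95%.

4

Prior odds: 0.002 ÷ 0.998 = 1/499.
Likelihood ratio of a positive result = 0.77/0.06 = 77/6.
Target odds: 0.95 ÷ 0.05 = 19.
Require (77/6)ⁿ ≥ 19 ÷ (1/499) = 9481.
(77/6)³ = 456533/216 falls short of 9481 but (77/6)⁴ = 35153041/1296 reaches it, so n = 4.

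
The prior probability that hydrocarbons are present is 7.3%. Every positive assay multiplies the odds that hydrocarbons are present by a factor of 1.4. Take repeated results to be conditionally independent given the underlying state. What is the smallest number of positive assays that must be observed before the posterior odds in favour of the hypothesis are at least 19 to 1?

17

Prior odds: 0.073 ÷ 0.927 = 73/927.
Likelihood ratio per positive assay = 1.4.
Target odds = 19.
Need (73/927) × 1.4ⁿ ≥ 19, i.e. 1.4ⁿ ≥ 17613/73.
1.4¹⁶ ≈217.795 falls short of 17613/73 but 1.4¹⁷ ≈304.913 reaches it, so n = 17.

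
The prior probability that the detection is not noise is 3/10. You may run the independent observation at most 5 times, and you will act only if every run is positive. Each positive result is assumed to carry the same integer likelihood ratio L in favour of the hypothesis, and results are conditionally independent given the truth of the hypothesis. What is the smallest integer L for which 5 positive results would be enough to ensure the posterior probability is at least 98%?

3

Prior odds = 0.3/0.7 = 3/7.
Target odds = 0.98/0.02 = 49.
Need L⁵ ≥ 49 ÷ (3/7) = 343/3.
2⁵ = 32 < 343/3 ≤ 243 = 3⁵, so L = 3.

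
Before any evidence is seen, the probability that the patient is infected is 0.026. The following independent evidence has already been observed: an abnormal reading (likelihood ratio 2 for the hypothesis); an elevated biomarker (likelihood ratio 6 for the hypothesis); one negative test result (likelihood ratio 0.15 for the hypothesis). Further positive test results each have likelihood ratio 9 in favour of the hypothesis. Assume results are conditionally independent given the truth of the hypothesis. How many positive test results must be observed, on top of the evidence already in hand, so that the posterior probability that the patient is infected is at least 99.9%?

Prior odds = 0.026/0.974 = 13/487.
Combined Bayes factor of the evidence already in hand = 2 × 6 × 0.15 = 1.8.
Odds after that evidence = (13/487) × 1.8 = 117/2435.
Target odds = 0.999/0.001 = 999.
Need 9ⁿ ≥ 999 ÷ (117/2435) = 270285/13.
9⁴ = 6561 falls short of 270285/13 but 9⁵ = 59049 reaches it, so n = 5.

5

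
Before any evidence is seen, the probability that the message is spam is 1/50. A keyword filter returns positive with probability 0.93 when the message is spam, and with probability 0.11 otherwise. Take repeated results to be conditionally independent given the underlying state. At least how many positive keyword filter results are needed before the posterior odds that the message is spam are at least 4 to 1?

3

Prior odds = 0.02/0.98 = 1/49.
Likelihood ratio of a positive result = 0.93/0.11 = 93/11.
Target odds = 4.
Need (1/49) × (93/11)ⁿ ≥ 4, i.e. (93/11)ⁿ ≥ 196.
(93/11)² = 8649/121 falls short of 196 but (93/11)³ = 804357/1331 reaches it, so n = 3.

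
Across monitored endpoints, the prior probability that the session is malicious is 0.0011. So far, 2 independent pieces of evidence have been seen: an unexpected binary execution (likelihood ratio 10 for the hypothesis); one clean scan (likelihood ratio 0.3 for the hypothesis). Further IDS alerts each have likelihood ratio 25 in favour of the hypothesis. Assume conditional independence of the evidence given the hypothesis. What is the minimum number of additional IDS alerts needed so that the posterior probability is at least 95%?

3

Prior odds = 0.0011/0.9989 = 11/9989.
Combined Bayes factor of the evidence already in hand = 10 × 0.3 = 3.
Odds after that evidence = (11/9989) × 3 = 33/9989.
Target odds = 0.95/0.05 = 19.
Need 25ⁿ ≥ 19 ÷ (33/9989) = 189791/33.
25² = 625 falls short of 189791/33 but 25³ = 15625 reaches it, so n = 3.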